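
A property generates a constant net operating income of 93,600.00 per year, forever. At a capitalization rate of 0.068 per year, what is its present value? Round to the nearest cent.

1376470.59

Level perpetuity: PV = C / r = 93,600.00 / 0.068 = 1,376,470.59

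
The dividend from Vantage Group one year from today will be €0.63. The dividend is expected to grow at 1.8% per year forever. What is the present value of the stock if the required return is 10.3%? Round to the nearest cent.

€7.41

Growing perpetuity: P = D₁ / (r − g) = €0.6300 / (0.103 − 0.018) = €7.41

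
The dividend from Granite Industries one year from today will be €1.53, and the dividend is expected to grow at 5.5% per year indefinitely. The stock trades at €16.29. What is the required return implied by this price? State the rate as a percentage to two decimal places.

P = D₁/(r − g) ⇒ r = D₁/P + g = €1.5300/€16.29 + 0.055 = 0.093923 + 0.055 = 0.148923

14.89%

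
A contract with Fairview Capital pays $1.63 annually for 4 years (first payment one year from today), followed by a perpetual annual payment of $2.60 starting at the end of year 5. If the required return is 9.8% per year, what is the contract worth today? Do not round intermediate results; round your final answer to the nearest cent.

PV of 4-year annuity: $1.63 × [1 − (1+0.098)^−4] / 0.098 = 5.18933
Perpetuity value at year 4: $2.60 / 0.098 = 26.53061
PV of perpetuity: 26.53061 / (1+0.098)^4 = 18.25315
Total PV = 5.18933 + 18.25315 = 23.44248

$23.44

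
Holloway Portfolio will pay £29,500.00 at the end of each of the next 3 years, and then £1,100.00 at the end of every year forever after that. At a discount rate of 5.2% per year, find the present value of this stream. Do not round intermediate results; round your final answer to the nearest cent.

£98205.16

PV of 3-year annuity: £29,500.00 × [1 − (1+0.052)^−3] / 0.052 = 80035.69617
Perpetuity value at year 3: £1,100.00 / 0.052 = 21153.84615
PV of perpetuity: 21153.84615 / (1+0.052)^3 = 18169.46426
Total PV = 80035.69617 + 18169.46426 = 98205.16043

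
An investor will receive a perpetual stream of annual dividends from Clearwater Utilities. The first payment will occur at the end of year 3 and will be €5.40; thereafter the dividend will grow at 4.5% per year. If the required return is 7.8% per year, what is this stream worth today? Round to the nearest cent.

Value at end of year 2: C₁ / (r − g) = €5.40 / (0.078 − 0.045) = €163.6364
Discount to today: PV = €163.6364 / (1 + 0.078)^2 = €163.6364 / 1.162084 = €140.81

€140.81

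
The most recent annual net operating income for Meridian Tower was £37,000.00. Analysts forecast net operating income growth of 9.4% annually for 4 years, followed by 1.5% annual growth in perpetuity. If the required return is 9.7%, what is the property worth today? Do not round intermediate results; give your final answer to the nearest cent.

£599989.34

D_1 = 40478.00000
D_2 = 44282.93200
D_3 = 48445.52761
D_4 = 52999.40720
Terminal value at year 4: TV = D_4×(1+g_2)/(r−g_2) = 53794.39831/0.082 = 656029.24770
P_0 = D_1/(1+r)^1 + D_2/(1+r)^2 + D_3/(1+r)^3 + D_4/(1+r)^4 + TV/(1+r)^4
    = 36898.81495 + 36797.90661 + 36697.27423 + 36596.91706 + 452998.42456 = 599989.33742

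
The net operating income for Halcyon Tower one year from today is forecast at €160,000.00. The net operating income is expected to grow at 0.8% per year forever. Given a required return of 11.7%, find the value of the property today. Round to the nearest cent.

€1467889.91

Growing perpetuity: P = D₁ / (r − g) = €160,000.0000 / (0.117 − 0.008) = €1,467,889.91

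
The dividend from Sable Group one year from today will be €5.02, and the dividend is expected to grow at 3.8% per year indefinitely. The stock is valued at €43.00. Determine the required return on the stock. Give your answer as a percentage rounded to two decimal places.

15.47%

P = D₁/(r − g) ⇒ r = D₁/P + g = €5.0200/€43.00 + 0.038 = 0.116744 + 0.038 = 0.154744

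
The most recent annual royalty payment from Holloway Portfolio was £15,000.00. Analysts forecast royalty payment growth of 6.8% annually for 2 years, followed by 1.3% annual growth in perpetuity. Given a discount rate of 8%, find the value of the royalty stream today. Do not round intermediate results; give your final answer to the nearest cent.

£251281.09

D_1 = 16020.00000
D_2 = 17109.36000
Terminal value at year 2: TV = D_2×(1+g_2)/(r−g_2) = 17331.78168/0.067 = 258683.30866
P_0 = D_1/(1+r)^1 + D_2/(1+r)^2 + TV/(1+r)^2
    = 14833.33333 + 14668.51852 + 221779.24268 = 251281.09453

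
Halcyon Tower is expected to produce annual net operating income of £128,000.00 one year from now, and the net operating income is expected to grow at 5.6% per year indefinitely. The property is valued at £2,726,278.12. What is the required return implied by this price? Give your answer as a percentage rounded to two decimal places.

10.30%

P = D₁/(r − g) ⇒ r = D₁/P + g = £128,000.0000/£2,726,278.12 + 0.056 = 0.046950 + 0.056 = 0.102950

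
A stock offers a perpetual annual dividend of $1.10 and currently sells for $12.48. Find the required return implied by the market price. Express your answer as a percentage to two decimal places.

P = C/r ⇒ r = C/P = $1.10/$12.48 = 0.088141

8.81%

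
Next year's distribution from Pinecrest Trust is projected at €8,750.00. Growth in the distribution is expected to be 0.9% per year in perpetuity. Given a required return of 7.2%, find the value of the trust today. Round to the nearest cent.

€138888.89

Growing perpetuity: P = D₁ / (r − g) = €8,750.0000 / (0.072 − 0.009) = €138,888.89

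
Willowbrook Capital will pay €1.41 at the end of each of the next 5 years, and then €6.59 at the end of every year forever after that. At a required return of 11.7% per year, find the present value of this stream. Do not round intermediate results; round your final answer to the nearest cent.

€37.51

PV of 5-year annuity: €1.41 × [1 − (1+0.117)^−5] / 0.117 = 5.12074
Perpetuity value at year 5: €6.59 / 0.117 = 56.32479
PV of perpetuity: 56.32479 / (1+0.117)^5 = 32.39170
Total PV = 5.12074 + 32.39170 = 37.51243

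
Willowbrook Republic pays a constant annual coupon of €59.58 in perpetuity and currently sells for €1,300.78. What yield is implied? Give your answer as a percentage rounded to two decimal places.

P = C/r ⇒ r = C/P = €59.58/€1,300.78 = 0.045803

4.58%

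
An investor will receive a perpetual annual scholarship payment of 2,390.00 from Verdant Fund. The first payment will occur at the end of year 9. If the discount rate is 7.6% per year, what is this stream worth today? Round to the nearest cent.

17501.94

Value at end of year 8: C / r = 2,390.00 / 0.076 = 31,447.3684
Discount to today: PV = 31,447.3684 / (1 + 0.076)^8 = 31,447.3684 / 1.796794 = 17,501.94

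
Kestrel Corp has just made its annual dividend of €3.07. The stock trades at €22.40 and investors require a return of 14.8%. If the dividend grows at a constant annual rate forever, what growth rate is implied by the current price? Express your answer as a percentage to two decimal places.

0.96%

P = D₀(1+g)/(r−g) ⇒ P(r−g) = D₀(1+g) ⇒ g(P+D₀) = P·r − D₀
g = (P·r − D₀)/(P + D₀) = (€22.40×0.148 − €3.07) / (€22.40 + €3.07) = 0.009627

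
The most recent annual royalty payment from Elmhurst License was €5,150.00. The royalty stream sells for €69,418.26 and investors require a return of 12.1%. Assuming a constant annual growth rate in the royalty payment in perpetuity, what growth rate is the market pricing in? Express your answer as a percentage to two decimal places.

4.36%

P = D₀(1+g)/(r−g) ⇒ P(r−g) = D₀(1+g) ⇒ g(P+D₀) = P·r − D₀
g = (P·r − D₀)/(P + D₀) = (€69,418.26×0.121 − €5,150.00) / (€69,418.26 + €5,150.00) = 0.043579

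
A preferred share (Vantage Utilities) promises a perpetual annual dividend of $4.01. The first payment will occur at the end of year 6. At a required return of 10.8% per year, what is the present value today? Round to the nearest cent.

$22.23

Value at end of year 5: C / r = $4.01 / 0.108 = $37.1296
Discount to today: PV = $37.1296 / (1 + 0.108)^5 = $37.1296 / 1.669932 = $22.23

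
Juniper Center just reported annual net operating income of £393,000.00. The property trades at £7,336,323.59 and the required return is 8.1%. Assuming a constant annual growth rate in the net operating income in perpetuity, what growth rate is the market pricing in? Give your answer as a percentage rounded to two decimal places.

P = D₀(1+g)/(r−g) ⇒ P(r−g) = D₀(1+g) ⇒ g(P+D₀) = P·r − D₀
g = (P·r − D₀)/(P + D₀) = (£7,336,323.59×0.081 − £393,000.00) / (£7,336,323.59 + £393,000.00) = 0.026036

2.60%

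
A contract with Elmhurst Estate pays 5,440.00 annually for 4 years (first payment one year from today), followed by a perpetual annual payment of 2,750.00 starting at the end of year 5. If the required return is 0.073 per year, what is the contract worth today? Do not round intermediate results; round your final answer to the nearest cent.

PV of 4-year annuity: 5,440.00 × [1 − (1+0.073)^−4] / 0.073 = 18302.32005
Perpetuity value at year 4: 2,750.00 / 0.073 = 37671.23288
PV of perpetuity: 37671.23288 / (1+0.073)^4 = 28419.14094
Total PV = 18302.32005 + 28419.14094 = 46721.46099

46721.46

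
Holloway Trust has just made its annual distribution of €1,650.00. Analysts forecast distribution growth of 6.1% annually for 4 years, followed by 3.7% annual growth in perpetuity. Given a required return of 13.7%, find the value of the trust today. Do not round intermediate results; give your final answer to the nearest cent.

D_1 = 1750.65000
D_2 = 1857.43965
D_3 = 1970.74347
D_4 = 2090.95882
Terminal value at year 4: TV = D_4×(1+g_2)/(r−g_2) = 2168.32430/0.1 = 21683.24297
P_0 = D_1/(1+r)^1 + D_2/(1+r)^2 + D_3/(1+r)^3 + D_4/(1+r)^4 + TV/(1+r)^4
    = 1539.70976 + 1436.79161 + 1340.75277 + 1251.13341 + 12974.25345 = 18542.64099

€18542.64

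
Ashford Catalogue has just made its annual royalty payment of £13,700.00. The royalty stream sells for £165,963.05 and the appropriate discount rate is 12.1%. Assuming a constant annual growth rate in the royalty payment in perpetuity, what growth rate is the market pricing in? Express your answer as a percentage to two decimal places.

3.55%

P = D₀(1+g)/(r−g) ⇒ P(r−g) = D₀(1+g) ⇒ g(P+D₀) = P·r − D₀
g = (P·r − D₀)/(P + D₀) = (£165,963.05×0.121 − £13,700.00) / (£165,963.05 + £13,700.00) = 0.035519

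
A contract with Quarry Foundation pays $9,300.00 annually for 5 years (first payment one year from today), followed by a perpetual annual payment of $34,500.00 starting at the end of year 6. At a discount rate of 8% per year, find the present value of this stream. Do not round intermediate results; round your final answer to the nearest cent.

$330633.71

PV of 5-year annuity: $9,300.00 × [1 − (1+0.08)^−5] / 0.08 = 37132.20334
Perpetuity value at year 5: $34,500.00 / 0.08 = 431250.00000
PV of perpetuity: 431250.00000 / (1+0.08)^5 = 293501.50372
Total PV = 37132.20334 + 293501.50372 = 330633.70707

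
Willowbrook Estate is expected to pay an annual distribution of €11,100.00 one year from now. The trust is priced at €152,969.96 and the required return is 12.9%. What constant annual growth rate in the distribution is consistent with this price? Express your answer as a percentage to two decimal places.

P = D₁/(r−g) ⇒ g = r − D₁/P = 0.129 − €11,100.00/€152,969.96 = 0.056437

5.64%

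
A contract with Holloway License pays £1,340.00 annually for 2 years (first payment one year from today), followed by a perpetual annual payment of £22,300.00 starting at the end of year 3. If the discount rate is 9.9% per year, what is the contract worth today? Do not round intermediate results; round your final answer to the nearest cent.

PV of 2-year annuity: £1,340.00 × [1 − (1+0.099)^−2] / 0.099 = 2328.74455
Perpetuity value at year 2: £22,300.00 / 0.099 = 225252.52525
PV of perpetuity: 225252.52525 / (1+0.099)^2 = 186498.04500
Total PV = 2328.74455 + 186498.04500 = 188826.78956

£188826.79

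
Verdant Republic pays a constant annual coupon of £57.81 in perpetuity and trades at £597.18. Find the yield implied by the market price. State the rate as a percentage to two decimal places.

P = C/r ⇒ r = C/P = £57.81/£597.18 = 0.096805

9.68%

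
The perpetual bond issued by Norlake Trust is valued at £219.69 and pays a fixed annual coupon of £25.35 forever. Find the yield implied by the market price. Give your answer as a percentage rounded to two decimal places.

11.54%

P = C/r ⇒ r = C/P = £25.35/£219.69 = 0.115390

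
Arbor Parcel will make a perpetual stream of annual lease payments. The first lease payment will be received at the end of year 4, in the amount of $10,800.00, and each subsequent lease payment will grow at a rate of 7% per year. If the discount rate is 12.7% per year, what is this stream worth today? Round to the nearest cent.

$132366.22

Value at end of year 3: C₁ / (r − g) = $10,800.00 / (0.127 − 0.07) = $189,473.6842
Discount to today: PV = $189,473.6842 / (1 + 0.127)^3 = $189,473.6842 / 1.431435 = $132,366.22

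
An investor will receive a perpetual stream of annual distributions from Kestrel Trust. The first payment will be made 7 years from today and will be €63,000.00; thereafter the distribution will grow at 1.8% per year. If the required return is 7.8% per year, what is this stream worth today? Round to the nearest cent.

€669077.98

Value at end of year 6: C₁ / (r − g) = €63,000.00 / (0.078 − 0.018) = €1,050,000.0000
Discount to today: PV = €1,050,000.0000 / (1 + 0.078)^6 = €1,050,000.0000 / 1.569324 = €669,077.98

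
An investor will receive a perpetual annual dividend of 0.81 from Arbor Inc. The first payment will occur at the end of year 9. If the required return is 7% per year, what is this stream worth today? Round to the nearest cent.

Value at end of year 8: C / r = 0.81 / 0.07 = 11.5714
Discount to today: PV = 11.5714 / (1 + 0.07)^8 = 11.5714 / 1.718186 = 6.73

6.73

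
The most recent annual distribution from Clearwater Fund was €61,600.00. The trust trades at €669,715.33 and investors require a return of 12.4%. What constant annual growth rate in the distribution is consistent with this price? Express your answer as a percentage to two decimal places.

P = D₀(1+g)/(r−g) ⇒ P(r−g) = D₀(1+g) ⇒ g(P+D₀) = P·r − D₀
g = (P·r − D₀)/(P + D₀) = (€669,715.33×0.124 − €61,600.00) / (€669,715.33 + €61,600.00) = 0.029323

2.93%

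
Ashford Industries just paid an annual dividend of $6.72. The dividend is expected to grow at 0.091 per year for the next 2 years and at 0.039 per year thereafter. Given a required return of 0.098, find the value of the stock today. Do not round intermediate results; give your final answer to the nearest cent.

D_1 = 7.33152
D_2 = 7.99869
Terminal value at year 2: TV = D_2×(1+g_2)/(r−g_2) = 8.31064/0.059 = 140.85826
P_0 = D_1/(1+r)^1 + D_2/(1+r)^2 + TV/(1+r)^2
    = 6.67716 + 6.63459 + 116.83626 = 130.14800

$130.15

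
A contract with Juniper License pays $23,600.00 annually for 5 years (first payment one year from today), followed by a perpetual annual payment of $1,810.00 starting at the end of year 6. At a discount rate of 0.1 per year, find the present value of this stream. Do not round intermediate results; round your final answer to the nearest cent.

$100701.24

PV of 5-year annuity: $23,600.00 × [1 − (1+0.1)^−5] / 0.1 = 89462.56776
Perpetuity value at year 5: $1,810.00 / 0.1 = 18100.00000
PV of perpetuity: 18100.00000 / (1+0.1)^5 = 11238.67595
Total PV = 89462.56776 + 11238.67595 = 100701.24371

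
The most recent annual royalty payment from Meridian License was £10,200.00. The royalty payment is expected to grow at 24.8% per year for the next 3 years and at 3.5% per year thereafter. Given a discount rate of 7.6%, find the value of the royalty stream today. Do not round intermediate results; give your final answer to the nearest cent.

£443224.24

D_1 = 12729.60000
D_2 = 15886.54080
D_3 = 19826.40292
Terminal value at year 3: TV = D_3×(1+g_2)/(r−g_2) = 20520.32702/0.041 = 500495.78099
P_0 = D_1/(1+r)^1 + D_2/(1+r)^2 + D_3/(1+r)^3 + TV/(1+r)^3
    = 11830.48327 + 13721.60142 + 15915.01725 + 401757.14289 = 443224.24483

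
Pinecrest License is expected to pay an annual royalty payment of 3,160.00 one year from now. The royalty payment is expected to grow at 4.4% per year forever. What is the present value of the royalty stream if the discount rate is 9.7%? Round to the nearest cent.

59622.64

Growing perpetuity: P = D₁ / (r − g) = 3,160.0000 / (0.097 − 0.044) = 59,622.64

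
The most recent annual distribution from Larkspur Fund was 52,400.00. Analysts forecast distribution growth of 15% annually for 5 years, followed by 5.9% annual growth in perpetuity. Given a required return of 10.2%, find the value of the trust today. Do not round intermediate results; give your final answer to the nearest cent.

1895419.41

D_1 = 60260.00000
D_2 = 69299.00000
D_3 = 79693.85000
D_4 = 91647.92750
D_5 = 105395.11662
Terminal value at year 5: TV = D_5×(1+g_2)/(r−g_2) = 111613.42851/0.043 = 2595661.12804
P_0 = D_1/(1+r)^1 + D_2/(1+r)^2 + D_3/(1+r)^3 + D_4/(1+r)^4 + D_5/(1+r)^5 + TV/(1+r)^5
    = 54682.39564 + 57064.20598 + 59549.76123 + 62143.58023 + 64850.37865 + 1597129.09271 = 1895419.41445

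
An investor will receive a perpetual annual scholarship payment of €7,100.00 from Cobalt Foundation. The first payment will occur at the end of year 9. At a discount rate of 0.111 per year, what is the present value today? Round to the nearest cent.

€27556.43

Value at end of year 8: C / r = €7,100.00 / 0.111 = €63,963.9640
Discount to today: PV = €63,963.9640 / (1 + 0.111)^8 = €63,963.9640 / 2.321200 = €27,556.43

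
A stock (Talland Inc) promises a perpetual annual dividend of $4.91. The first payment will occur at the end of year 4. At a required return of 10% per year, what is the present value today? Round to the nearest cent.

Value at end of year 3: C / r = $4.91 / 0.1 = $49.1000
Discount to today: PV = $49.1000 / (1 + 0.1)^3 = $49.1000 / 1.331000 = $36.89

$36.89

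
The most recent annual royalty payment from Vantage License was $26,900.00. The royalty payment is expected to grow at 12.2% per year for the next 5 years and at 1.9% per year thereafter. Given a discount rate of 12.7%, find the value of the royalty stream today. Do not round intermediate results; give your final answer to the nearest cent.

D_1 = 30181.80000
D_2 = 33863.97960
D_3 = 37995.38511
D_4 = 42630.82209
D_5 = 47831.78239
Terminal value at year 5: TV = D_5×(1+g_2)/(r−g_2) = 48740.58626/0.108 = 451301.72459
P_0 = D_1/(1+r)^1 + D_2/(1+r)^2 + D_3/(1+r)^3 + D_4/(1+r)^4 + D_5/(1+r)^5 + TV/(1+r)^5
    = 26780.65661 + 26661.84269 + 26543.55590 + 26425.79390 + 26308.55435 + 248226.08226 = 380946.48572

$380946.49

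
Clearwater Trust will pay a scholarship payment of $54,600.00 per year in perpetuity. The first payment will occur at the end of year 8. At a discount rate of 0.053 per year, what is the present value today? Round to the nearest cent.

$717659.06

Value at end of year 7: C / r = $54,600.00 / 0.053 = $1,030,188.6792
Discount to today: PV = $1,030,188.6792 / (1 + 0.053)^7 = $1,030,188.6792 / 1.435485 = $717,659.06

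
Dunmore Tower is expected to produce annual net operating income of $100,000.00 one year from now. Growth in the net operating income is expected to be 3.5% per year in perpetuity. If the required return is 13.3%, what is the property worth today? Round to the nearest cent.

Growing perpetuity: P = D₁ / (r − g) = $100,000.0000 / (0.133 − 0.035) = $1,020,408.16

$1020408.16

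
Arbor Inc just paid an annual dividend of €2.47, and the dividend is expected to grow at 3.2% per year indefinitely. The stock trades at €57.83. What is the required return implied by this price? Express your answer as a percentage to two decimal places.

7.61%

D₁ = €2.47 × 1.032 = €2.5490
P = D₁/(r − g) ⇒ r = D₁/P + g = €2.5490/€57.83 + 0.032 = 0.044078 + 0.032 = 0.076078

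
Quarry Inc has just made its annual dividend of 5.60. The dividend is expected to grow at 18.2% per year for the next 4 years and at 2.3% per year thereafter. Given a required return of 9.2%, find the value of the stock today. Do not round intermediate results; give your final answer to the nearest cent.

D_1 = 6.61920
D_2 = 7.82389
D_3 = 9.24784
D_4 = 10.93095
Terminal value at year 4: TV = D_4×(1+g_2)/(r−g_2) = 11.18236/0.069 = 162.06322
P_0 = D_1/(1+r)^1 + D_2/(1+r)^2 + D_3/(1+r)^3 + D_4/(1+r)^4 + TV/(1+r)^4
    = 6.06154 + 6.56112 + 7.10187 + 7.68719 + 113.97089 = 141.38259

141.38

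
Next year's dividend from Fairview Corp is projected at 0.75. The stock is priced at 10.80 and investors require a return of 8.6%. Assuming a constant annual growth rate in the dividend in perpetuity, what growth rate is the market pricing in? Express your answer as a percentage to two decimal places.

P = D₁/(r−g) ⇒ g = r − D₁/P = 0.086 − 0.75/10.80 = 0.016556

1.66%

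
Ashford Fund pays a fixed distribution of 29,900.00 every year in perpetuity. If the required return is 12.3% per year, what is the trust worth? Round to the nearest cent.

243089.43

Level perpetuity: PV = C / r = 29,900.00 / 0.123 = 243,089.43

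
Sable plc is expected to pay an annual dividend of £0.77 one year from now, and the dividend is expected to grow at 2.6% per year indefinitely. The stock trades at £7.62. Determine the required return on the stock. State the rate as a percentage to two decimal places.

12.70%

P = D₁/(r − g) ⇒ r = D₁/P + g = £0.7700/£7.62 + 0.026 = 0.101050 + 0.026 = 0.127050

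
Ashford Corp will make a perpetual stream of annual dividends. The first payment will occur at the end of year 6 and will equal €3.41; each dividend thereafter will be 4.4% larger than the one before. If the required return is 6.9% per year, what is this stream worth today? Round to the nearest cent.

€97.71

Value at end of year 5: C₁ / (r − g) = €3.41 / (0.069 − 0.044) = €136.4000
Discount to today: PV = €136.4000 / (1 + 0.069)^5 = €136.4000 / 1.396010 = €97.71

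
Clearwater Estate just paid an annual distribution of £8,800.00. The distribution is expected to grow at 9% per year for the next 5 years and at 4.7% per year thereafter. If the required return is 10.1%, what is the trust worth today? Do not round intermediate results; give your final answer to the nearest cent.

£204966.11

D_1 = 9592.00000
D_2 = 10455.28000
D_3 = 11396.25520
D_4 = 12421.91817
D_5 = 13539.89080
Terminal value at year 5: TV = D_5×(1+g_2)/(r−g_2) = 14176.26567/0.054 = 262523.43835
P_0 = D_1/(1+r)^1 + D_2/(1+r)^2 + D_3/(1+r)^3 + D_4/(1+r)^4 + D_5/(1+r)^5 + TV/(1+r)^5
    = 8712.07993 + 8625.03826 + 8538.86621 + 8453.55511 + 8369.09634 + 162267.47895 = 204966.11479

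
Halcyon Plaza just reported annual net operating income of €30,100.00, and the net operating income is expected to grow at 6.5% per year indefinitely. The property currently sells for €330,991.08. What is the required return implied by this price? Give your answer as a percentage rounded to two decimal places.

D₁ = €30,100.00 × 1.065 = €32,056.5000
P = D₁/(r − g) ⇒ r = D₁/P + g = €32,056.5000/€330,991.08 + 0.065 = 0.096850 + 0.065 = 0.161850

16.19%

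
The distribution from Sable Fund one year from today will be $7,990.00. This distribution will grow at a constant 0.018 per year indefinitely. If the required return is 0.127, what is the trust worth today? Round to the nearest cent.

$73302.75

Growing perpetuity: P = D₁ / (r − g) = $7,990.0000 / (0.127 − 0.018) = $73,302.75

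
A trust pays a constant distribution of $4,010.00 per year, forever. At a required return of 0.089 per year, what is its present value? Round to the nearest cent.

Level perpetuity: PV = C / r = $4,010.00 / 0.089 = $45,056.18

$45056.18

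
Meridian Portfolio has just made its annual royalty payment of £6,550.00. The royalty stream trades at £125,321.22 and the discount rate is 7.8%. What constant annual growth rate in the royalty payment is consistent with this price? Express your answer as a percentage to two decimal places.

2.45%

P = D₀(1+g)/(r−g) ⇒ P(r−g) = D₀(1+g) ⇒ g(P+D₀) = P·r − D₀
g = (P·r − D₀)/(P + D₀) = (£125,321.22×0.078 − £6,550.00) / (£125,321.22 + £6,550.00) = 0.024456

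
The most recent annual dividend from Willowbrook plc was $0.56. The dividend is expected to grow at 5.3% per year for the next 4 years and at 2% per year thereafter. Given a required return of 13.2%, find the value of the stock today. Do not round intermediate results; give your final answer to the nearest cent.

D_1 = 0.58968
D_2 = 0.62093
D_3 = 0.65384
D_4 = 0.68850
Terminal value at year 4: TV = D_4×(1+g_2)/(r−g_2) = 0.70227/0.112 = 6.27023
P_0 = D_1/(1+r)^1 + D_2/(1+r)^2 + D_3/(1+r)^3 + D_4/(1+r)^4 + TV/(1+r)^4
    = 0.52092 + 0.48456 + 0.45075 + 0.41929 + 3.81855 = 5.69407

$5.69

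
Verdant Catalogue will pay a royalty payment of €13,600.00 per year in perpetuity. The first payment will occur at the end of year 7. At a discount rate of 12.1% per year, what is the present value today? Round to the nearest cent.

Value at end of year 6: C / r = €13,600.00 / 0.121 = €112,396.6942
Discount to today: PV = €112,396.6942 / (1 + 0.121)^6 = €112,396.6942 / 1.984420 = €56,639.56

€56639.56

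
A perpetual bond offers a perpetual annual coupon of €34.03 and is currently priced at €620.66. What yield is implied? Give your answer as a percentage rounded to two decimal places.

5.48%

P = C/r ⇒ r = C/P = €34.03/€620.66 = 0.054829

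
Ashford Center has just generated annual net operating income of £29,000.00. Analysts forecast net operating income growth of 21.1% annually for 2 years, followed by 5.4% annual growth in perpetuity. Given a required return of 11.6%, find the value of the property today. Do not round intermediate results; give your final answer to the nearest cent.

£646122.20

D_1 = 35119.00000
D_2 = 42529.10900
Terminal value at year 2: TV = D_2×(1+g_2)/(r−g_2) = 44825.68089/0.062 = 722994.85300
P_0 = D_1/(1+r)^1 + D_2/(1+r)^2 + TV/(1+r)^2
    = 31468.63799 + 34147.41990 + 580506.13831 = 646122.19621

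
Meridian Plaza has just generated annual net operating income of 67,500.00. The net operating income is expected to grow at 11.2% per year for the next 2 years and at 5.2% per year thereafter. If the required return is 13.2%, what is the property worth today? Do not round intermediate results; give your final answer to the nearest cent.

987980.57

D_1 = 75060.00000
D_2 = 83466.72000
Terminal value at year 2: TV = D_2×(1+g_2)/(r−g_2) = 87806.98944/0.08 = 1097587.36800
P_0 = D_1/(1+r)^1 + D_2/(1+r)^2 + TV/(1+r)^2
    = 66307.42049 + 65135.91130 + 856537.23358 = 987980.56537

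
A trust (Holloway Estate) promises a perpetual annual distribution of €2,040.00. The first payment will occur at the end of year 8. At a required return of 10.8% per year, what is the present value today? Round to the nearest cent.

€9213.57

Value at end of year 7: C / r = €2,040.00 / 0.108 = €18,888.8889
Discount to today: PV = €18,888.8889 / (1 + 0.108)^7 = €18,888.8889 / 2.050115 = €9,213.57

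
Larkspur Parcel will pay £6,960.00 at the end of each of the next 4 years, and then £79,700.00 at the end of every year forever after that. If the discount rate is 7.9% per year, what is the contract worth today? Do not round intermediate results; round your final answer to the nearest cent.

£767399.41

PV of 4-year annuity: £6,960.00 × [1 − (1+0.079)^−4] / 0.079 = 23103.80819
Perpetuity value at year 4: £79,700.00 / 0.079 = 1008860.75949
PV of perpetuity: 1008860.75949 / (1+0.079)^4 = 744295.59959
Total PV = 23103.80819 + 744295.59959 = 767399.40779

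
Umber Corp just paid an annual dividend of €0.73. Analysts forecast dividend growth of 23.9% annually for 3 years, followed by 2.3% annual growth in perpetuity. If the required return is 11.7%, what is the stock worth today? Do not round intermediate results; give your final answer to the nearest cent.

€13.55

D_1 = 0.90447
D_2 = 1.12064
D_3 = 1.38847
Terminal value at year 3: TV = D_3×(1+g_2)/(r−g_2) = 1.42041/0.094 = 15.11070
P_0 = D_1/(1+r)^1 + D_2/(1+r)^2 + D_3/(1+r)^3 + TV/(1+r)^3
    = 0.80973 + 0.89817 + 0.99627 + 10.84239 = 13.54656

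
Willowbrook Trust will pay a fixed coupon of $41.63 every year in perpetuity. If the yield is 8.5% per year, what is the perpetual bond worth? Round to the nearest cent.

$489.76

Level perpetuity: PV = C / r = $41.63 / 0.085 = $489.76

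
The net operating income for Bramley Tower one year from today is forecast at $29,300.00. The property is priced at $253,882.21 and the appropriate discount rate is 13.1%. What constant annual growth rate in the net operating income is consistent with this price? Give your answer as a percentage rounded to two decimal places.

P = D₁/(r−g) ⇒ g = r − D₁/P = 0.131 − $29,300.00/$253,882.21 = 0.015592

1.56%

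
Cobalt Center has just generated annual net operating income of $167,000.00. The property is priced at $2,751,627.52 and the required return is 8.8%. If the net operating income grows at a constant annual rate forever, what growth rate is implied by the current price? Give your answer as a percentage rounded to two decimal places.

2.57%

P = D₀(1+g)/(r−g) ⇒ P(r−g) = D₀(1+g) ⇒ g(P+D₀) = P·r − D₀
g = (P·r − D₀)/(P + D₀) = ($2,751,627.52×0.088 − $167,000.00) / ($2,751,627.52 + $167,000.00) = 0.025746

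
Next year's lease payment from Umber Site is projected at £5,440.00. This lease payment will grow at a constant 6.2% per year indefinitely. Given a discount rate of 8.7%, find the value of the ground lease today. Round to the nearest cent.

Growing perpetuity: P = D₁ / (r − g) = £5,440.0000 / (0.087 − 0.062) = £217,600.00

£217600.00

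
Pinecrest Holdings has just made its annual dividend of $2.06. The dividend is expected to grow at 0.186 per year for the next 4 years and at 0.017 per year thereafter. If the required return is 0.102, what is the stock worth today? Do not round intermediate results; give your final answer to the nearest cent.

$43.00

D_1 = 2.44316
D_2 = 2.89759
D_3 = 3.43654
D_4 = 4.07574
Terminal value at year 4: TV = D_4×(1+g_2)/(r−g_2) = 4.14502/0.085 = 48.76497
P_0 = D_1/(1+r)^1 + D_2/(1+r)^2 + D_3/(1+r)^3 + D_4/(1+r)^4 + TV/(1+r)^4
    = 2.21702 + 2.38602 + 2.56789 + 2.76363 + 33.06600 = 43.00056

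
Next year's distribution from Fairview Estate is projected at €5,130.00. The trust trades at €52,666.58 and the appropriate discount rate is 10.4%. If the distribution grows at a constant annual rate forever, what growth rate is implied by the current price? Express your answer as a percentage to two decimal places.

P = D₁/(r−g) ⇒ g = r − D₁/P = 0.104 − €5,130.00/€52,666.58 = 0.006595

0.66%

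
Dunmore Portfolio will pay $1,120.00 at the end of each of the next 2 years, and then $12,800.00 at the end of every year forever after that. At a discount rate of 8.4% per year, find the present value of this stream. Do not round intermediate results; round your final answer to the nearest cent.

$131666.09

PV of 2-year annuity: $1,120.00 × [1 − (1+0.084)^−2] / 0.084 = 1986.35639
Perpetuity value at year 2: $12,800.00 / 0.084 = 152380.95238
PV of perpetuity: 152380.95238 / (1+0.084)^2 = 129679.73644
Total PV = 1986.35639 + 129679.73644 = 131666.09283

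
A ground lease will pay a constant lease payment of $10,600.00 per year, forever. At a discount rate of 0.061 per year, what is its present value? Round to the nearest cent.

$173770.49

Level perpetuity: PV = C / r = $10,600.00 / 0.061 = $173,770.49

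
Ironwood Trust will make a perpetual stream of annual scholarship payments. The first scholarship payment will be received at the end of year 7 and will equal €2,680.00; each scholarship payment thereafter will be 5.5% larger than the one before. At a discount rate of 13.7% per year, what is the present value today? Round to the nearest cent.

Value at end of year 6: C₁ / (r − g) = €2,680.00 / (0.137 − 0.055) = €32,682.9268
Discount to today: PV = €32,682.9268 / (1 + 0.137)^6 = €32,682.9268 / 2.160542 = €15,127.19

€15127.19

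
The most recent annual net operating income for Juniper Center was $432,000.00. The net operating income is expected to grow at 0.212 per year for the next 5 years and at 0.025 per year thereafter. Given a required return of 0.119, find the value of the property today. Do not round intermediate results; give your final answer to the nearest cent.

D_1 = 523584.00000
D_2 = 634583.80800
D_3 = 769115.57530
D_4 = 932168.07726
D_5 = 1129787.70964
Terminal value at year 5: TV = D_5×(1+g_2)/(r−g_2) = 1158032.40238/0.094 = 12319493.64232
P_0 = D_1/(1+r)^1 + D_2/(1+r)^2 + D_3/(1+r)^3 + D_4/(1+r)^4 + D_5/(1+r)^5 + TV/(1+r)^5
    = 467903.48525 + 506790.90628 + 548910.25774 + 594530.14511 + 643941.49766 + 7021702.50105 = 9783778.79310

$9783778.79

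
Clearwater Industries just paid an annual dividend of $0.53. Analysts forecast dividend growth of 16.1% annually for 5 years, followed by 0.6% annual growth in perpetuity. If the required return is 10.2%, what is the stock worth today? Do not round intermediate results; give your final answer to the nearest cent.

$10.32

D_1 = 0.61533
D_2 = 0.71440
D_3 = 0.82942
D_4 = 0.96295
D_5 = 1.11799
Terminal value at year 5: TV = D_5×(1+g_2)/(r−g_2) = 1.12470/0.096 = 11.71558
P_0 = D_1/(1+r)^1 + D_2/(1+r)^2 + D_3/(1+r)^3 + D_4/(1+r)^4 + D_5/(1+r)^5 + TV/(1+r)^5
    = 0.55838 + 0.58827 + 0.61977 + 0.65295 + 0.68791 + 7.20868 = 10.31595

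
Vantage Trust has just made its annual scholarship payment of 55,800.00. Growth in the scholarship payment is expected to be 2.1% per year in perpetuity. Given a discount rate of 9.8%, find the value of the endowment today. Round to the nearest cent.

D₁ = D₀ × (1 + g) = 55,800.00 × 1.021 = 56,971.8000
Growing perpetuity: P = D₁ / (r − g) = 56,971.8000 / (0.098 − 0.021) = 739,893.51

739893.51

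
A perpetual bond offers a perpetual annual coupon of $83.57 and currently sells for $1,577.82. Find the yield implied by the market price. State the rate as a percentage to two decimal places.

P = C/r ⇒ r = C/P = $83.57/$1,577.82 = 0.052965

5.30%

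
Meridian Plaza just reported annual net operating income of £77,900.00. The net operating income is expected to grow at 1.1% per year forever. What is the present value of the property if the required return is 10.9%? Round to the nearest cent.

D₁ = D₀ × (1 + g) = £77,900.00 × 1.011 = £78,756.9000
Growing perpetuity: P = D₁ / (r − g) = £78,756.9000 / (0.109 − 0.011) = £803,641.84

£803641.84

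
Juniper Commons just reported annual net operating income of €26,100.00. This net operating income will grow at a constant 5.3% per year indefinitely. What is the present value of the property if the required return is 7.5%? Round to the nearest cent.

D₁ = D₀ × (1 + g) = €26,100.00 × 1.053 = €27,483.3000
Growing perpetuity: P = D₁ / (r − g) = €27,483.3000 / (0.075 − 0.053) = €1,249,240.91

€1249240.91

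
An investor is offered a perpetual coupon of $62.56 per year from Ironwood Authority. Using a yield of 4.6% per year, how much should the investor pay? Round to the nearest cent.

$1360.00

Level perpetuity: PV = C / r = $62.56 / 0.046 = $1,360.00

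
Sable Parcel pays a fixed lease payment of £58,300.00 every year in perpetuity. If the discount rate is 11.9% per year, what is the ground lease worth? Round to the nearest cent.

£489915.97

Level perpetuity: PV = C / r = £58,300.00 / 0.119 = £489,915.97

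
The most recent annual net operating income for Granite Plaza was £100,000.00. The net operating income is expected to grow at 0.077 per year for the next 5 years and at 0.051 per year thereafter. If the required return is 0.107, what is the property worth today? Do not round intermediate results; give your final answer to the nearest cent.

D_1 = 107700.00000
D_2 = 115992.90000
D_3 = 124924.35330
D_4 = 134543.52850
D_5 = 144903.38020
Terminal value at year 5: TV = D_5×(1+g_2)/(r−g_2) = 152293.45259/0.056 = 2719525.93909
P_0 = D_1/(1+r)^1 + D_2/(1+r)^2 + D_3/(1+r)^3 + D_4/(1+r)^4 + D_5/(1+r)^5 + TV/(1+r)^5
    = 97289.97290 + 94653.38827 + 92088.25579 + 89592.63911 + 87164.65431 + 1635893.77994 = 2096682.69032

£2096682.69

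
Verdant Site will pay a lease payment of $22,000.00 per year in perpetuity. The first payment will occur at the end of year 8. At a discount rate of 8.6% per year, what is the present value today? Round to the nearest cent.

Value at end of year 7: C / r = $22,000.00 / 0.086 = $255,813.9535
Discount to today: PV = $255,813.9535 / (1 + 0.086)^7 = $255,813.9535 / 1.781594 = $143,587.11

$143587.11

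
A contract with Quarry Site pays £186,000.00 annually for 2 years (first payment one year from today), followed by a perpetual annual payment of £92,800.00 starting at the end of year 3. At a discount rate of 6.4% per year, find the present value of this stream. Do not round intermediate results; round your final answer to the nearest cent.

£1619919.16

PV of 2-year annuity: £186,000.00 × [1 − (1+0.064)^−2] / 0.064 = 339109.05082
Perpetuity value at year 2: £92,800.00 / 0.064 = 1450000.00000
PV of perpetuity: 1450000.00000 / (1+0.064)^2 = 1280810.10798
Total PV = 339109.05082 + 1280810.10798 = 1619919.15880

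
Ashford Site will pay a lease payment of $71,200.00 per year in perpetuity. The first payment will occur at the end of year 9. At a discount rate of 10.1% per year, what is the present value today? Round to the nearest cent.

Value at end of year 8: C / r = $71,200.00 / 0.101 = $704,950.4950
Discount to today: PV = $704,950.4950 / (1 + 0.101)^8 = $704,950.4950 / 2.159228 = $326,482.62

$326482.62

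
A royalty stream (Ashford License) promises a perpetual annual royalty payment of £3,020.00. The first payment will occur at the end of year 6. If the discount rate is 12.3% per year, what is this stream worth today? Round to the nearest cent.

£13746.85

Value at end of year 5: C / r = £3,020.00 / 0.123 = £24,552.8455
Discount to today: PV = £24,552.8455 / (1 + 0.123)^5 = £24,552.8455 / 1.786071 = £13,746.85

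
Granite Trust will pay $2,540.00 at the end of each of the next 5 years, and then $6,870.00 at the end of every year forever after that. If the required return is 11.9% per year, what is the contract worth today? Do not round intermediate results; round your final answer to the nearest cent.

$42083.67

PV of 5-year annuity: $2,540.00 × [1 − (1+0.119)^−5] / 0.119 = 9178.85967
Perpetuity value at year 5: $6,870.00 / 0.119 = 57731.09244
PV of perpetuity: 57731.09244 / (1+0.119)^5 = 32904.80664
Total PV = 9178.85967 + 32904.80664 = 42083.66631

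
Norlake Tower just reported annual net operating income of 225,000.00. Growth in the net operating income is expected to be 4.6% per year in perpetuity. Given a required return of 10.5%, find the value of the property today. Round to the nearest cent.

D₁ = D₀ × (1 + g) = 225,000.00 × 1.046 = 235,350.0000
Growing perpetuity: P = D₁ / (r − g) = 235,350.0000 / (0.105 − 0.046) = 3,988,983.05

3988983.05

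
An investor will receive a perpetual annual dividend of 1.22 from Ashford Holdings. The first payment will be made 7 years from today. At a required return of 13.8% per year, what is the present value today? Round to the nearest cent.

4.07

Value at end of year 6: C / r = 1.22 / 0.138 = 8.8406
Discount to today: PV = 8.8406 / (1 + 0.138)^6 = 8.8406 / 2.171969 = 4.07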